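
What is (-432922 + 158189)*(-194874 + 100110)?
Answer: 26034798012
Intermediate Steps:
(-432922 + 158189)*(-194874 + 100110) = -274733*(-94764) = 26034798012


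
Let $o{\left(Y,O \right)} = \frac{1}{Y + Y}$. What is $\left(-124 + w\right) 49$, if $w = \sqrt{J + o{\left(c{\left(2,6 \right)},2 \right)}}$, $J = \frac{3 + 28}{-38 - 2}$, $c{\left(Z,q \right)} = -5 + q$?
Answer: $-6076 + \frac{49 i \sqrt{110}}{20} \approx -6076.0 + 25.696 i$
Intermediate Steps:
$o{\left(Y,O \right)} = \frac{1}{2 Y}$
$J = - \frac{31}{40}$ ($J = \frac{31}{-40} = 31 \left(- \frac{1}{40}\right) = - \frac{31}{40} \approx -0.775$)
$w = \frac{i \sqrt{110}}{20}$ ($w = \sqrt{- \frac{31}{40} + \frac{1}{2 \left(-5 + 6\right)}} = \sqrt{- \frac{31}{40} + \frac{1}{2 \cdot 1}} = \sqrt{- \frac{31}{40} + \frac{1}{2} \cdot 1} = \sqrt{- \frac{31}{40} + \frac{1}{2}} = \sqrt{- \frac{11}{40}} = \frac{i \sqrt{110}}{20} \approx 0.5244 i$)
$\left(-124 + w\right) 49 = \left(-124 + \frac{i \sqrt{110}}{20}\right) 49 = -6076 + \frac{49 i \sqrt{110}}{20}$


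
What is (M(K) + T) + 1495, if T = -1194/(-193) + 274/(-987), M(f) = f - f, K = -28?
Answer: 285909641/190491 ≈ 1500.9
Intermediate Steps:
M(f) = 0
T = 1125596/190491 (T = -1194*(-1/193) + 274*(-1/987) = 1194/193 - 274/987 = 1125596/190491 ≈ 5.9089)
(M(K) + T) + 1495 = (0 + 1125596/190491) + 1495 = 1125596/190491 + 1495 = 285909641/190491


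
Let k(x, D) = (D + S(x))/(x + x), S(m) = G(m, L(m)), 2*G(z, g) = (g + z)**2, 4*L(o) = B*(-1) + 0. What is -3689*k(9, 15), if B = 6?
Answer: -424235/48 ≈ -8838.2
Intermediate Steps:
L(o) = -3/2 (L(o) = (6*(-1) + 0)/4 = (-6 + 0)/4 = (1/4)*(-6) = -3/2)
G(z, g) = (g + z)**2/2
S(m) = (-3/2 + m)**2/2
k(x, D) = (D + (-3 + 2*x)**2/8)/(2*x) (k(x, D) = (D + (-3 + 2*x)**2/8)/(x + x) = (D + (-3 + 2*x)**2/8)/((2*x)) = (D + (-3 + 2*x)**2/8)*(1/(2*x)) = (D + (-3 + 2*x)**2/8)/(2*x))
-3689*k(9, 15) = -3689*((-3 + 2*9)**2 + 8*15)/(16*9) = -3689*((-3 + 18)**2 + 120)/(16*9) = -3689*(15**2 + 120)/(16*9) = -3689*(225 + 120)/(16*9) = -3689*345/(16*9) = -3689*115/48 = -424235/48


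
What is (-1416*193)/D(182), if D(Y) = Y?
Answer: -136644/91 ≈ -1501.6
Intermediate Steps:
(-1416*193)/D(182) = -1416*193/182 = -273288*1/182 = -136644/91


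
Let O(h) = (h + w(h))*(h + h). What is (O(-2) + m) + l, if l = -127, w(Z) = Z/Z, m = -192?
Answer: -315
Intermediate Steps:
w(Z) = 1
O(h) = 2*h*(1 + h) (O(h) = (h + 1)*(h + h) = (1 + h)*(2*h) = 2*h*(1 + h))
(O(-2) + m) + l = (2*(-2)*(1 - 2) - 192) - 127 = (2*(-2)*(-1) - 192) - 127 = (4 - 192) - 127 = -188 - 127 = -315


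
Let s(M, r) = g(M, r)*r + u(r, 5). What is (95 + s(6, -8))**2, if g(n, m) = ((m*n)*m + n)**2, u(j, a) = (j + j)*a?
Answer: 1480565736225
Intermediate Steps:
u(j, a) = 2*a*j (u(j, a) = (2*j)*a = 2*a*j)
g(n, m) = (n + n*m**2)**2 (g(n, m) = (n*m**2 + n)**2 = (n + n*m**2)**2)
s(M, r) = 10*r + r*M**2*(1 + r**2)**2 (s(M, r) = (M**2*(1 + r**2)**2)*r + 2*5*r = r*M**2*(1 + r**2)**2 + 10*r = 10*r + r*M**2*(1 + r**2)**2)
(95 + s(6, -8))**2 = (95 - 8*(10 + 6**2*(1 + (-8)**2)**2))**2 = (95 - 8*(10 + 36*(1 + 64)**2))**2 = (95 - 8*(10 + 36*65**2))**2 = (95 - 8*(10 + 36*4225))**2 = (95 - 8*(10 + 152100))**2 = (95 - 8*152110)**2 = (95 - 1216880)**2 = (-1216785)**2 = 1480565736225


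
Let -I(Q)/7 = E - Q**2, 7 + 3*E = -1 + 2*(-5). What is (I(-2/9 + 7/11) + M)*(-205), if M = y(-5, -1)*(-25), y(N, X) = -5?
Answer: -337949470/9801 ≈ -34481.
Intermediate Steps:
M = 125 (M = -5*(-25) = 125)
E = -6 (E = -7/3 + (-1 + 2*(-5))/3 = -7/3 + (-1 - 10)/3 = -7/3 + (1/3)*(-11) = -7/3 - 11/3 = -6)
I(Q) = 42 + 7*Q**2 (I(Q) = -7*(-6 - Q**2) = 42 + 7*Q**2)
(I(-2/9 + 7/11) + M)*(-205) = ((42 + 7*(-2/9 + 7/11)**2) + 125)*(-205) = ((42 + 7*(41/99)**2) + 125)*(-205) = ((42 + 7*(1681/9801)) + 125)*(-205) = ((42 + 11767/9801) + 125)*(-205) = (423409/9801 + 125)*(-205) = (1648534/9801)*(-205) = -337949470/9801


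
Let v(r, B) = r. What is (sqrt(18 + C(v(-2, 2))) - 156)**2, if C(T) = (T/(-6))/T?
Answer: (936 - sqrt(642))**2/36 ≈ 23036.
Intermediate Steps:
C(T) = -1/6 (C(T) = (T*(-1/6))/T = (-T/6)/T = -1/6)
(sqrt(18 + C(v(-2, 2))) - 156)**2 = (sqrt(18 - 1/6) - 156)**2 = (sqrt(107/6) - 156)**2 = (sqrt(642)/6 - 156)**2 = (-156 + sqrt(642)/6)**2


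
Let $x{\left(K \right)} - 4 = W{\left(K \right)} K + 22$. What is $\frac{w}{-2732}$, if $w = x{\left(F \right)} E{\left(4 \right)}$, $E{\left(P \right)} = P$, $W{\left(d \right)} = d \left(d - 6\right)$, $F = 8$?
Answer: $- \frac{154}{683} \approx -0.22548$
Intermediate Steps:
$W{\left(d \right)} = d \left(-6 + d\right)$
$x{\left(K \right)} = 26 + K^{2} \left(-6 + K\right)$ ($x{\left(K \right)} = 4 + \left(K \left(-6 + K\right) K + 22\right) = 4 + \left(K^{2} \left(-6 + K\right) + 22\right) = 4 + \left(22 + K^{2} \left(-6 + K\right)\right) = 26 + K^{2} \left(-6 + K\right)$)
$w = 616$ ($w = \left(26 + 8^{2} \left(-6 + 8\right)\right) 4 = \left(26 + 64 \cdot 2\right) 4 = \left(26 + 128\right) 4 = 154 \cdot 4 = 616$)
$\frac{w}{-2732} = \frac{616}{-2732} = 616 \left(- \frac{1}{2732}\right) = - \frac{154}{683}$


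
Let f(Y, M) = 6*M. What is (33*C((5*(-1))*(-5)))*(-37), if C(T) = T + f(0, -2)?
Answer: -15873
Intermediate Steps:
C(T) = -12 + T (C(T) = T + 6*(-2) = T - 12 = -12 + T)
(33*C((5*(-1))*(-5)))*(-37) = (33*(-12 + (5*(-1))*(-5)))*(-37) = (33*(-12 - 5*(-5)))*(-37) = (33*(-12 + 25))*(-37) = (33*13)*(-37) = 429*(-37) = -15873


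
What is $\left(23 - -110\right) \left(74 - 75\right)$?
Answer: $-133$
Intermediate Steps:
$\left(23 - -110\right) \left(74 - 75\right) = \left(23 + 110\right) \left(-1\right) = 133 \left(-1\right) = -133$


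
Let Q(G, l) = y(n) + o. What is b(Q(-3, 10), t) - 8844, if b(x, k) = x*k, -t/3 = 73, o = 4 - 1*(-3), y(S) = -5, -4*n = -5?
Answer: -9282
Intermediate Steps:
n = 5/4 (n = -¼*(-5) = 5/4 ≈ 1.2500)
o = 7 (o = 4 + 3 = 7)
Q(G, l) = 2 (Q(G, l) = -5 + 7 = 2)
t = -219 (t = -3*73 = -219)
b(x, k) = k*x
b(Q(-3, 10), t) - 8844 = -219*2 - 8844 = -438 - 8844 = -9282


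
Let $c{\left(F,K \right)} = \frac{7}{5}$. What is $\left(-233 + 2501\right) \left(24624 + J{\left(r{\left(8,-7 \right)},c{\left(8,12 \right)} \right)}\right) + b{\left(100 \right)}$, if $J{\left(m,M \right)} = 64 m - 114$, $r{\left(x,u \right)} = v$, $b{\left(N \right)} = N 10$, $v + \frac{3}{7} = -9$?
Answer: $54221104$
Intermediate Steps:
$v = - \frac{66}{7}$ ($v = - \frac{3}{7} - 9 = - \frac{66}{7} \approx -9.4286$)
$b{\left(N \right)} = 10 N$
$c{\left(F,K \right)} = \frac{7}{5}$ ($c{\left(F,K \right)} = 7 \cdot \frac{1}{5} = \frac{7}{5}$)
$r{\left(x,u \right)} = - \frac{66}{7}$
$J{\left(m,M \right)} = -114 + 64 m$
$\left(-233 + 2501\right) \left(24624 + J{\left(r{\left(8,-7 \right)},c{\left(8,12 \right)} \right)}\right) + b{\left(100 \right)} = \left(-233 + 2501\right) \left(24624 + \left(-114 + 64 \left(- \frac{66}{7}\right)\right)\right) + 10 \cdot 100 = 2268 \left(24624 - \frac{5022}{7}\right) + 1000 = 2268 \cdot \frac{167346}{7} + 1000 = 54220104 + 1000 = 54221104$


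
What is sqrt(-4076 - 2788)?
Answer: 4*I*sqrt(429) ≈ 82.849*I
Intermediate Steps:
sqrt(-4076 - 2788) = sqrt(-6864) = 4*I*sqrt(429)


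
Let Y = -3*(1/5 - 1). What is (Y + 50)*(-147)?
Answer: -38514/5 ≈ -7702.8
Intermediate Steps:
Y = 12/5 (Y = -3*(1/5 - 1) = -3*(-4/5) = 12/5 ≈ 2.4000)
(Y + 50)*(-147) = (12/5 + 50)*(-147) = (262/5)*(-147) = -38514/5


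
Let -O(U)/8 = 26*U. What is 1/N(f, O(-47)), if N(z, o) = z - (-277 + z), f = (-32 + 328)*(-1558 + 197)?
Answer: 1/277 ≈ 0.0036101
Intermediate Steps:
O(U) = -208*U
f = -402856 (f = 296*(-1361) = -402856)
N(z, o) = 277 (N(z, o) = z + (277 - z) = 277)
1/N(f, O(-47)) = 1/277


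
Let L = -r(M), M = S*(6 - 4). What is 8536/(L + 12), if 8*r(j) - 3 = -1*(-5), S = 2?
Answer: 776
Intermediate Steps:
M = 4 (M = 2*(6 - 4) = 2*2 = 4)
r(j) = 1 (r(j) = 3/8 + (-1*(-5))/8 = 3/8 + (1/8)*5 = 3/8 + 5/8 = 1)
L = -1 (L = -1*1 = -1)
8536/(L + 12) = 8536/(-1 + 12) = 8536/11 = 8536*(1/11) = 776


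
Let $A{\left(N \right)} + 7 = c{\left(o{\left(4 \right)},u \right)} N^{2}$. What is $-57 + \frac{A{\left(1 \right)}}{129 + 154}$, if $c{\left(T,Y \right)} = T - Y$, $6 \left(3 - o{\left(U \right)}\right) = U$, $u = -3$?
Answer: $- \frac{48398}{849} \approx -57.006$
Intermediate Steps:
$o{\left(U \right)} = 3 - \frac{U}{6}$
$A{\left(N \right)} = -7 + \frac{16 N^{2}}{3}$ ($A{\left(N \right)} = -7 + \left(\left(3 - \frac{2}{3}\right) - -3\right) N^{2} = -7 + \left(\left(3 - \frac{2}{3}\right) + 3\right) N^{2} = -7 + \left(\frac{7}{3} + 3\right) N^{2} = -7 + \frac{16 N^{2}}{3}$)
$-57 + \frac{A{\left(1 \right)}}{129 + 154} = -57 + \frac{-7 + \frac{16 \cdot 1^{2}}{3}}{129 + 154} = -57 + \frac{-7 + \frac{16}{3} \cdot 1}{283} = -57 + \left(-7 + \frac{16}{3}\right) \frac{1}{283} = -57 - \frac{5}{849} = - \frac{48398}{849}$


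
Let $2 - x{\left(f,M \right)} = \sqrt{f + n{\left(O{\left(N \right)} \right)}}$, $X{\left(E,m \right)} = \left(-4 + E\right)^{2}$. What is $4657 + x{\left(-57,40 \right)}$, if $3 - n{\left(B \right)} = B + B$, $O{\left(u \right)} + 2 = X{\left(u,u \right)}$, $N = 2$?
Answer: $4659 - i \sqrt{58} \approx 4659.0 - 7.6158 i$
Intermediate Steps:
$O{\left(u \right)} = -2 + \left(-4 + u\right)^{2}$
$n{\left(B \right)} = 3 - 2 B$ ($n{\left(B \right)} = 3 - \left(B + B\right) = 3 - 2 B$)
$x{\left(f,M \right)} = 2 - \sqrt{-1 + f}$ ($x{\left(f,M \right)} = 2 - \sqrt{f + \left(3 - 2 \left(-2 + \left(-4 + 2\right)^{2}\right)\right)} = 2 - \sqrt{f + \left(3 - 2 \left(-2 + \left(-2\right)^{2}\right)\right)} = 2 - \sqrt{f + \left(3 - 2 \left(-2 + 4\right)\right)} = 2 - \sqrt{f + \left(3 - 4\right)} = 2 - \sqrt{f - 1} = 2 - \sqrt{-1 + f}$)
$4657 + x{\left(-57,40 \right)} = 4657 + \left(2 - \sqrt{-1 - 57}\right) = 4657 + \left(2 - \sqrt{-58}\right) = 4657 + \left(2 - i \sqrt{58}\right) = 4659 - i \sqrt{58}$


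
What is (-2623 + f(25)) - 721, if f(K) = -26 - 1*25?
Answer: -3395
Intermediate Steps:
f(K) = -51 (f(K) = -26 - 25 = -51)
(-2623 + f(25)) - 721 = (-2623 - 51) - 721 = -2674 - 721 = -3395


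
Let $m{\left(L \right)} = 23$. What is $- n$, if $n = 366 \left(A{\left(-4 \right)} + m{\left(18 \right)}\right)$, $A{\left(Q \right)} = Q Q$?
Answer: $-14274$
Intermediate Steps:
$A{\left(Q \right)} = Q^{2}$
$n = 14274$ ($n = 366 \left(\left(-4\right)^{2} + 23\right) = 366 \left(16 + 23\right) = 366 \cdot 39 = 14274$)
$- n = \left(-1\right) 14274 = -14274$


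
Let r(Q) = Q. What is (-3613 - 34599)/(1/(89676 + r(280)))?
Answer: -3437398672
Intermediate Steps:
(-3613 - 34599)/(1/(89676 + r(280))) = (-3613 - 34599)/(1/(89676 + 280)) = -38212/(1/89956) = -38212/1/89956 = -38212*89956 = -3437398672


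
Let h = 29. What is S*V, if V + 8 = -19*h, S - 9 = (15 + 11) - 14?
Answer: -11739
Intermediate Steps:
S = 21 (S = 9 + ((15 + 11) - 14) = 9 + (26 - 14) = 9 + 12 = 21)
V = -559 (V = -8 - 19*29 = -8 - 551 = -559)
S*V = 21*(-559) = -11739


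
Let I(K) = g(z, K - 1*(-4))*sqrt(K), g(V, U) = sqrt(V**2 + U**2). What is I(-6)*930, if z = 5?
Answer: 930*I*sqrt(174) ≈ 12268.0*I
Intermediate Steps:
g(V, U) = sqrt(U**2 + V**2)
I(K) = sqrt(K)*sqrt(25 + (4 + K)**2) (I(K) = sqrt((K - 1*(-4))**2 + 5**2)*sqrt(K) = sqrt((K + 4)**2 + 25)*sqrt(K) = sqrt((4 + K)**2 + 25)*sqrt(K) = sqrt(25 + (4 + K)**2)*sqrt(K) = sqrt(K)*sqrt(25 + (4 + K)**2))
I(-6)*930 = (sqrt(-6)*sqrt(25 + (4 - 6)**2))*930 = ((I*sqrt(6))*sqrt(25 + (-2)**2))*930 = ((I*sqrt(6))*sqrt(25 + 4))*930 = ((I*sqrt(6))*sqrt(29))*930 = (I*sqrt(174))*930 = 930*I*sqrt(174)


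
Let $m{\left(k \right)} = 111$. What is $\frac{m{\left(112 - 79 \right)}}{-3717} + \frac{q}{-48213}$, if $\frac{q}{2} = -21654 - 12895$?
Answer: $\frac{27942847}{19911969} \approx 1.4033$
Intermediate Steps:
$q = -69098$ ($q = 2 \left(-21654 - 12895\right) = 2 \left(-34549\right) = -69098$)
$\frac{m{\left(112 - 79 \right)}}{-3717} + \frac{q}{-48213} = \frac{111}{-3717} - \frac{69098}{-48213} = 111 \left(- \frac{1}{3717}\right) - - \frac{69098}{48213} = - \frac{37}{1239} + \frac{69098}{48213} = \frac{27942847}{19911969}$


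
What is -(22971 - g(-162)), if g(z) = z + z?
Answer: -23295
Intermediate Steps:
g(z) = 2*z
-(22971 - g(-162)) = -(22971 - 2*(-162)) = -(22971 - 1*(-324)) = -(22971 + 324) = -1*23295 = -23295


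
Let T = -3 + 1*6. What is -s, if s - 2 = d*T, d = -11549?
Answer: 34645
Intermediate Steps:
T = 3 (T = -3 + 6 = 3)
s = -34645 (s = 2 - 11549*3 = 2 - 34647 = -34645)
-s = -1*(-34645) = 34645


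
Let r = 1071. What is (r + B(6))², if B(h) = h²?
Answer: 1225449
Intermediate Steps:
(r + B(6))² = (1071 + 6²)² = (1071 + 36)² = 1107² = 1225449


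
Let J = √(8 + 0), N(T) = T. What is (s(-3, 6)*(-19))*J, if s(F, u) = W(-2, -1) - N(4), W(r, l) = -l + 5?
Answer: -76*√2 ≈ -107.48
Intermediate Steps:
J = 2*√2 (J = √8 = 2*√2 ≈ 2.8284)
W(r, l) = 5 - l
s(F, u) = 2 (s(F, u) = (5 - 1*(-1)) - 1*4 = (5 + 1) - 4 = 6 - 4 = 2)
(s(-3, 6)*(-19))*J = (2*(-19))*(2*√2) = -76*√2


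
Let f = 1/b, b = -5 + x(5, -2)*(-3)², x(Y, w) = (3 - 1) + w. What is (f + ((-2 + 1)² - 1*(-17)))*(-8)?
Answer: -712/5 ≈ -142.40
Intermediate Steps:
x(Y, w) = 2 + w
b = -5 (b = -5 + (2 - 2)*(-3)² = -5 + 0*9 = -5 + 0 = -5)
f = -⅕ (f = 1/(-5) = -⅕ ≈ -0.20000)
(f + ((-2 + 1)² - 1*(-17)))*(-8) = (-⅕ + ((-2 + 1)² - 1*(-17)))*(-8) = (-⅕ + ((-1)² + 17))*(-8) = (-⅕ + (1 + 17))*(-8) = (-⅕ + 18)*(-8) = (89/5)*(-8) = -712/5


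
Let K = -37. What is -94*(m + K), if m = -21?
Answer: 5452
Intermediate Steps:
-94*(m + K) = -94*(-21 - 37) = -94*(-58) = 5452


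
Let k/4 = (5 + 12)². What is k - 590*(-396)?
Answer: 234796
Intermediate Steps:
k = 1156 (k = 4*(5 + 12)² = 4*17² = 4*289 = 1156)
k - 590*(-396) = 1156 - 590*(-396) = 1156 + 233640 = 234796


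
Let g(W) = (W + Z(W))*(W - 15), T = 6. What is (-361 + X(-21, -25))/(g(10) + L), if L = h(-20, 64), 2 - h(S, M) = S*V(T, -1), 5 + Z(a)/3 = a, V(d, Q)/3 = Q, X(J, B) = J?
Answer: 382/183 ≈ 2.0874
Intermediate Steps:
V(d, Q) = 3*Q
Z(a) = -15 + 3*a
g(W) = (-15 + W)*(-15 + 4*W) (g(W) = (W + (-15 + 3*W))*(W - 15) = (-15 + 4*W)*(-15 + W) = (-15 + W)*(-15 + 4*W))
h(S, M) = 2 + 3*S (h(S, M) = 2 - S*3*(-1) = 2 - S*(-3) = 2 - (-3)*S = 2 + 3*S)
L = -58 (L = 2 + 3*(-20) = 2 - 60 = -58)
(-361 + X(-21, -25))/(g(10) + L) = (-361 - 21)/((225 - 75*10 + 4*10**2) - 58) = -382/((225 - 750 + 4*100) - 58) = -382/((225 - 750 + 400) - 58) = -382/(-125 - 58) = -382/(-183) = -382*(-1/183) = 382/183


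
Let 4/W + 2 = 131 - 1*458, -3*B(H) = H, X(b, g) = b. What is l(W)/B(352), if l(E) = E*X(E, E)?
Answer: -3/2381302 ≈ -1.2598e-6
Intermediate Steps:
B(H) = -H/3
W = -4/329 (W = 4/(-2 + (131 - 1*458)) = 4/(-2 + (131 - 458)) = 4/(-2 - 327) = 4/(-329) = 4*(-1/329) = -4/329 ≈ -0.012158)
l(E) = E**2 (l(E) = E*E = E**2)
l(W)/B(352) = (-4/329)**2/((-1/3*352)) = 16/(108241*(-352/3)) = (16/108241)*(-3/352) = -3/2381302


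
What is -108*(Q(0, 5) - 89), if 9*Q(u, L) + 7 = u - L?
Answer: 9756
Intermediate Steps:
Q(u, L) = -7/9 - L/9 + u/9 (Q(u, L) = -7/9 + (u - L)/9 = -7/9 + (-L/9 + u/9) = -7/9 - L/9 + u/9)
-108*(Q(0, 5) - 89) = -108*((-7/9 - ⅑*5 + (⅑)*0) - 89) = -108*((-7/9 - 5/9 + 0) - 89) = -108*(-4/3 - 89) = -108*(-271/3) = 9756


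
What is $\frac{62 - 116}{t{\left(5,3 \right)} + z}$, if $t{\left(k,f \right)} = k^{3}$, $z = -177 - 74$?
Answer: $\frac{3}{7} \approx 0.42857$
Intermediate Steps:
$z = -251$
$\frac{62 - 116}{t{\left(5,3 \right)} + z} = \frac{62 - 116}{5^{3} - 251} = - \frac{54}{125 - 251} = - \frac{54}{-126} = \left(-54\right) \left(- \frac{1}{126}\right) = \frac{3}{7}$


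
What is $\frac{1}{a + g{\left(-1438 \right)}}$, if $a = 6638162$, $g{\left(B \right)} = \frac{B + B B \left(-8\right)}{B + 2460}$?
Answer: $\frac{511}{3383828687} \approx 1.5101 \cdot 10^{-7}$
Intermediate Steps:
$g{\left(B \right)} = \frac{B - 8 B^{2}}{2460 + B}$ ($g{\left(B \right)} = \frac{B + B^{2} \left(-8\right)}{2460 + B} = \frac{B - 8 B^{2}}{2460 + B}$)
$\frac{1}{a + g{\left(-1438 \right)}} = \frac{1}{6638162 - \frac{1438 \left(1 - -11504\right)}{2460 - 1438}} = \frac{1}{6638162 - \frac{1438 \left(1 + 11504\right)}{1022}} = \frac{1}{6638162 - \frac{719}{511} \cdot 11505} = \frac{1}{6638162 - \frac{8272095}{511}} = \frac{1}{\frac{3383828687}{511}} = \frac{511}{3383828687}$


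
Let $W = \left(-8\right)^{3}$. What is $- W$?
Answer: $512$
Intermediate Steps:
$W = -512$
$- W = \left(-1\right) \left(-512\right) = 512$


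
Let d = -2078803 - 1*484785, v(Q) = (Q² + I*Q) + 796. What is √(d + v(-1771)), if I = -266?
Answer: 17*√3615 ≈ 1022.1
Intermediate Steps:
v(Q) = 796 + Q² - 266*Q (v(Q) = (Q² - 266*Q) + 796 = 796 + Q² - 266*Q)
d = -2563588 (d = -2078803 - 484785 = -2563588)
√(d + v(-1771)) = √(-2563588 + (796 + (-1771)² - 266*(-1771))) = √(-2563588 + (796 + 3136441 + 471086)) = √(-2563588 + 3608323) = √1044735 = 17*√3615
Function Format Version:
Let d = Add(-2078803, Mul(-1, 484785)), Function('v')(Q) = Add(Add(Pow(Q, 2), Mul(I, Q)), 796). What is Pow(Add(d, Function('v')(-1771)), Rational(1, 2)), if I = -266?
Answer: Mul(17, Pow(3615, Rational(1, 2))) ≈ 1022.1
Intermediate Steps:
Function('v')(Q) = Add(796, Pow(Q, 2), Mul(-266, Q)) (Function('v')(Q) = Add(Add(Pow(Q, 2), Mul(-266, Q)), 796) = Add(796, Pow(Q, 2), Mul(-266, Q)))
d = -2563588 (d = Add(-2078803, -484785) = -2563588)
Pow(Add(d, Function('v')(-1771)), Rational(1, 2)) = Pow(Add(-2563588, Add(796, Pow(-1771, 2), Mul(-266, -1771))), Rational(1, 2)) = Pow(Add(-2563588, Add(796, 3136441, 471086)), Rational(1, 2)) = Pow(Add(-2563588, 3608323), Rational(1, 2)) = Pow(1044735, Rational(1, 2)) = Mul(17, Pow(3615, Rational(1, 2)))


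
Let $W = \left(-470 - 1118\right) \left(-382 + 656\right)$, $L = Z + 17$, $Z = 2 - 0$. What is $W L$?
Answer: $-8267128$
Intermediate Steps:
$Z = 2$ ($Z = 2 + 0 = 2$)
$L = 19$ ($L = 2 + 17 = 19$)
$W = -435112$ ($W = \left(-1588\right) 274 = -435112$)
$W L = \left(-435112\right) 19 = -8267128$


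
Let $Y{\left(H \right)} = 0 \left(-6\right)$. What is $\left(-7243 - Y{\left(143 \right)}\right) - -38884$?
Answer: $31641$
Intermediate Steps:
$Y{\left(H \right)} = 0$
$\left(-7243 - Y{\left(143 \right)}\right) - -38884 = \left(-7243 - 0\right) - -38884 = \left(-7243 + 0\right) + 38884 = -7243 + 38884 = 31641$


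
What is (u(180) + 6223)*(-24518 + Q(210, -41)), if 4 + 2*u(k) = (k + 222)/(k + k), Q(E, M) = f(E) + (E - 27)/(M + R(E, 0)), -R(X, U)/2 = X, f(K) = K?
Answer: -8366381588377/55320 ≈ -1.5124e+8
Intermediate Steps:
R(X, U) = -2*X
Q(E, M) = E + (-27 + E)/(M - 2*E) (Q(E, M) = E + (E - 27)/(M - 2*E) = E + (-27 + E)/(M - 2*E))
u(k) = -2 + (222 + k)/(4*k) (u(k) = -2 + ((k + 222)/(k + k))/2 = -2 + ((222 + k)/((2*k)))/2 = -2 + ((222 + k)*(1/(2*k)))/2 = -2 + ((222 + k)/(2*k))/2 = -2 + (222 + k)/(4*k))
(u(180) + 6223)*(-24518 + Q(210, -41)) = ((1/4)*(222 - 7*180)/180 + 6223)*(-24518 + (27 - 1*210 + 2*210**2 - 1*210*(-41))/(-1*(-41) + 2*210)) = ((1/4)*(1/180)*(222 - 1260) + 6223)*(-24518 + (27 - 210 + 2*44100 + 8610)/(41 + 420)) = ((1/4)*(1/180)*(-1038) + 6223)*(-24518 + (27 - 210 + 88200 + 8610)/461) = (-173/120 + 6223)*(-24518 + (1/461)*96627) = 746587*(-24518 + 96627/461)/120 = (746587/120)*(-11206171/461) = -8366381588377/55320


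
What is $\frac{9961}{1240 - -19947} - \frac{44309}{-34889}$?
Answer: $\frac{1286304112}{739193243} \approx 1.7401$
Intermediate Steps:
$\frac{9961}{1240 - -19947} - \frac{44309}{-34889} = \frac{9961}{1240 + 19947} - - \frac{44309}{34889} = \frac{9961}{21187} + \frac{44309}{34889} = \frac{1286304112}{739193243}$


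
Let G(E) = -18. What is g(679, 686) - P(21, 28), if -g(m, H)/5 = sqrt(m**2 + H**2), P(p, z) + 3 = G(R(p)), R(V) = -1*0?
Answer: 21 - 35*sqrt(19013) ≈ -4805.1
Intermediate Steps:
R(V) = 0
P(p, z) = -21 (P(p, z) = -3 - 18 = -21)
g(m, H) = -5*sqrt(H**2 + m**2) (g(m, H) = -5*sqrt(m**2 + H**2) = -5*sqrt(H**2 + m**2))
g(679, 686) - P(21, 28) = -5*sqrt(686**2 + 679**2) - 1*(-21) = -5*sqrt(470596 + 461041) + 21 = -35*sqrt(19013) + 21 = 21 - 35*sqrt(19013)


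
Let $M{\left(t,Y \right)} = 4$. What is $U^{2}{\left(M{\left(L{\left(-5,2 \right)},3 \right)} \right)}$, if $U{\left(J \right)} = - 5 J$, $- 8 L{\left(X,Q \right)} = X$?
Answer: $400$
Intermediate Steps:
$L{\left(X,Q \right)} = - \frac{X}{8}$
$U^{2}{\left(M{\left(L{\left(-5,2 \right)},3 \right)} \right)} = \left(\left(-5\right) 4\right)^{2} = \left(-20\right)^{2} = 400$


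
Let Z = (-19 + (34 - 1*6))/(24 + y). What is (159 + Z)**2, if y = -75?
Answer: 7290000/289 ≈ 25225.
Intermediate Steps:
Z = -3/17 (Z = (-19 + (34 - 1*6))/(24 - 75) = (-19 + (34 - 6))/(-51) = (-19 + 28)*(-1/51) = 9*(-1/51) = -3/17 ≈ -0.17647)
(159 + Z)**2 = (159 - 3/17)**2 = (2700/17)**2 = 7290000/289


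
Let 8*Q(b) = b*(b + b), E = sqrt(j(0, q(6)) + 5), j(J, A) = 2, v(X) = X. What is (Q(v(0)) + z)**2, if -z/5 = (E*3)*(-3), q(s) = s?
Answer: 14175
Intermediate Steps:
E = sqrt(7) (E = sqrt(2 + 5) = sqrt(7) ≈ 2.6458)
Q(b) = b**2/4 (Q(b) = (b*(b + b))/8 = (b*(2*b))/8 = (2*b**2)/8 = b**2/4)
z = 45*sqrt(7) (z = -5*sqrt(7)*3*(-3) = -5*3*sqrt(7)*(-3) = -(-45)*sqrt(7) = 45*sqrt(7) ≈ 119.06)
(Q(v(0)) + z)**2 = ((1/4)*0**2 + 45*sqrt(7))**2 = ((1/4)*0 + 45*sqrt(7))**2 = (0 + 45*sqrt(7))**2 = (45*sqrt(7))**2 = 14175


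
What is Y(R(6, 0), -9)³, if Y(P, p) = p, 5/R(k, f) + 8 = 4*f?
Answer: -729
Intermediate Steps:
R(k, f) = 5/(-8 + 4*f)
Y(R(6, 0), -9)³ = (-9)³ = -729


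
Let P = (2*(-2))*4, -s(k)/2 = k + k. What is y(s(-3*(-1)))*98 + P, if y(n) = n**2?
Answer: 14096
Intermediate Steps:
s(k) = -4*k (s(k) = -2*(k + k) = -4*k)
P = -16 (P = -4*4 = -16)
y(s(-3*(-1)))*98 + P = (-(-12)*(-1))**2*98 - 16 = (-4*3)**2*98 - 16 = (-12)**2*98 - 16 = 144*98 - 16 = 14112 - 16 = 14096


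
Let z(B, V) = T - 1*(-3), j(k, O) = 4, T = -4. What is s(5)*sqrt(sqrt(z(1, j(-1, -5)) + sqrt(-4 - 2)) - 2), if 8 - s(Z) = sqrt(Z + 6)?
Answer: sqrt(-2 + sqrt(-1 + I*sqrt(6)))*(8 - sqrt(11)) ≈ 2.6579 + 5.571*I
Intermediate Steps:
z(B, V) = -1 (z(B, V) = -4 - 1*(-3) = -4 + 3 = -1)
s(Z) = 8 - sqrt(6 + Z) (s(Z) = 8 - sqrt(Z + 6) = 8 - sqrt(6 + Z))
s(5)*sqrt(sqrt(z(1, j(-1, -5)) + sqrt(-4 - 2)) - 2) = (8 - sqrt(6 + 5))*sqrt(sqrt(-1 + sqrt(-4 - 2)) - 2) = (8 - sqrt(11))*sqrt(sqrt(-1 + sqrt(-6)) - 2) = (8 - sqrt(11))*sqrt(sqrt(-1 + I*sqrt(6)) - 2) = (8 - sqrt(11))*sqrt(-2 + sqrt(-1 + I*sqrt(6))) = sqrt(-2 + sqrt(-1 + I*sqrt(6)))*(8 - sqrt(11))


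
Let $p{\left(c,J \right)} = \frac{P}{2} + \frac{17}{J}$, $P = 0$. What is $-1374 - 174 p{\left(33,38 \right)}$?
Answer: $- \frac{27585}{19} \approx -1451.8$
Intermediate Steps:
$p{\left(c,J \right)} = \frac{17}{J}$ ($p{\left(c,J \right)} = \frac{0}{2} + \frac{17}{J} = 0 \cdot \frac{1}{2} + \frac{17}{J} = 0 + \frac{17}{J} = \frac{17}{J}$)
$-1374 - 174 p{\left(33,38 \right)} = -1374 - 174 \cdot \frac{17}{38} = -1374 - 174 \cdot 17 \cdot \frac{1}{38} = -1374 - \frac{1479}{19} = - \frac{27585}{19}$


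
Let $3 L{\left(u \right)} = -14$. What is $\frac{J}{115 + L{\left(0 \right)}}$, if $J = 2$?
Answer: $\frac{6}{331} \approx 0.018127$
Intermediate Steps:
$L{\left(u \right)} = - \frac{14}{3}$ ($L{\left(u \right)} = \frac{1}{3} \left(-14\right) = - \frac{14}{3}$)
$\frac{J}{115 + L{\left(0 \right)}} = \frac{2}{115 - \frac{14}{3}} = \frac{2}{\frac{331}{3}} = 2 \cdot \frac{3}{331} = \frac{6}{331}$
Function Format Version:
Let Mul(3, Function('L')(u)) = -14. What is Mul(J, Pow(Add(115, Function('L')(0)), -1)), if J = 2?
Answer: Rational(6, 331) ≈ 0.018127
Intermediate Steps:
Function('L')(u) = Rational(-14, 3) (Function('L')(u) = Mul(Rational(1, 3), -14) = Rational(-14, 3))
Mul(J, Pow(Add(115, Function('L')(0)), -1)) = Mul(2, Pow(Add(115, Rational(-14, 3)), -1)) = Mul(2, Pow(Rational(331, 3), -1)) = Mul(2, Rational(3, 331)) = Rational(6, 331)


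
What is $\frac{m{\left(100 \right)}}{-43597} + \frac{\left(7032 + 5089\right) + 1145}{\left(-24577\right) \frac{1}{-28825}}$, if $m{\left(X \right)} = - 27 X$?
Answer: $\frac{16671230000550}{1071483469} \approx 15559.0$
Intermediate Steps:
$\frac{m{\left(100 \right)}}{-43597} + \frac{\left(7032 + 5089\right) + 1145}{\left(-24577\right) \frac{1}{-28825}} = \frac{\left(-27\right) 100}{-43597} + \frac{\left(7032 + 5089\right) + 1145}{\left(-24577\right) \frac{1}{-28825}} = \left(-2700\right) \left(- \frac{1}{43597}\right) + \frac{12121 + 1145}{\left(-24577\right) \left(- \frac{1}{28825}\right)} = \frac{2700}{43597} + \frac{13266}{\frac{24577}{28825}} = \frac{2700}{43597} + 13266 \cdot \frac{28825}{24577} = \frac{2700}{43597} + \frac{382392450}{24577} = \frac{16671230000550}{1071483469}$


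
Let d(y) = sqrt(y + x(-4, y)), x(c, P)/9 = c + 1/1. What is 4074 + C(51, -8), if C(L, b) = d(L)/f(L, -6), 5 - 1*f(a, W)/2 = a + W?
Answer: 4074 - sqrt(6)/40 ≈ 4073.9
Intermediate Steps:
f(a, W) = 10 - 2*W - 2*a (f(a, W) = 10 - 2*(a + W) = 10 - 2*(W + a) = 10 + (-2*W - 2*a) = 10 - 2*W - 2*a)
x(c, P) = 9 + 9*c (x(c, P) = 9*(c + 1/1) = 9*(c + 1) = 9*(1 + c) = 9 + 9*c)
d(y) = sqrt(-27 + y) (d(y) = sqrt(y + (9 + 9*(-4))) = sqrt(y + (9 - 36)) = sqrt(y - 27) = sqrt(-27 + y))
C(L, b) = sqrt(-27 + L)/(22 - 2*L) (C(L, b) = sqrt(-27 + L)/(10 - 2*(-6) - 2*L) = sqrt(-27 + L)/(10 + 12 - 2*L) = sqrt(-27 + L)/(22 - 2*L))
4074 + C(51, -8) = 4074 - sqrt(-27 + 51)/(-22 + 2*51) = 4074 - sqrt(24)/(-22 + 102) = 4074 - 1*2*sqrt(6)/80 = 4074 - 1*2*sqrt(6)*1/80 = 4074 - sqrt(6)/40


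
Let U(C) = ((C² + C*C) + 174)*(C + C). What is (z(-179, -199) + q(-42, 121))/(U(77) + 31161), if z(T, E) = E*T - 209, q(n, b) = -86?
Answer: 35326/1884089 ≈ 0.018750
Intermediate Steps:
z(T, E) = -209 + E*T
U(C) = 2*C*(174 + 2*C²) (U(C) = ((C² + C²) + 174)*(2*C) = (2*C² + 174)*(2*C) = (174 + 2*C²)*(2*C) = 2*C*(174 + 2*C²))
(z(-179, -199) + q(-42, 121))/(U(77) + 31161) = ((-209 - 199*(-179)) - 86)/(4*77*(87 + 77²) + 31161) = ((-209 + 35621) - 86)/(4*77*(87 + 5929) + 31161) = (35412 - 86)/(4*77*6016 + 31161) = 35326/(1852928 + 31161) = 35326/1884089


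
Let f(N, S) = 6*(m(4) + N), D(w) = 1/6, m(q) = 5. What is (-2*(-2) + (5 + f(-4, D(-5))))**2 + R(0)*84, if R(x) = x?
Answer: 225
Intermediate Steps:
D(w) = 1/6
f(N, S) = 30 + 6*N (f(N, S) = 6*(5 + N) = 30 + 6*N)
(-2*(-2) + (5 + f(-4, D(-5))))**2 + R(0)*84 = (-2*(-2) + (5 + (30 + 6*(-4))))**2 + 0*84 = (4 + (5 + (30 - 24)))**2 + 0 = (4 + (5 + 6))**2 + 0 = (4 + 11)**2 + 0 = 15**2 + 0 = 225 + 0 = 225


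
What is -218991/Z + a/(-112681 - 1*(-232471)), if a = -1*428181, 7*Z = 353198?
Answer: -27905266339/3525799035 ≈ -7.9146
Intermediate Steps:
Z = 353198/7 (Z = (1/7)*353198 = 353198/7 ≈ 50457.)
a = -428181
-218991/Z + a/(-112681 - 1*(-232471)) = -218991/353198/7 - 428181/(-112681 - 1*(-232471)) = -218991*7/353198 - 428181/(-112681 + 232471) = -1532937/353198 - 428181/119790 = -1532937/353198 - 428181*1/119790 = -1532937/353198 - 142727/39930 = -27905266339/3525799035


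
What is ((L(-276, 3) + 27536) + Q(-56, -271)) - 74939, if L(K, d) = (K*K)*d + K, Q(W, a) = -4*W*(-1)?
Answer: 180625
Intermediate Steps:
Q(W, a) = 4*W
L(K, d) = K + d*K² (L(K, d) = K²*d + K = d*K² + K = K + d*K²)
((L(-276, 3) + 27536) + Q(-56, -271)) - 74939 = ((-276*(1 - 276*3) + 27536) + 4*(-56)) - 74939 = ((-276*(1 - 828) + 27536) - 224) - 74939 = ((-276*(-827) + 27536) - 224) - 74939 = ((228252 + 27536) - 224) - 74939 = (255788 - 224) - 74939 = 255564 - 74939 = 180625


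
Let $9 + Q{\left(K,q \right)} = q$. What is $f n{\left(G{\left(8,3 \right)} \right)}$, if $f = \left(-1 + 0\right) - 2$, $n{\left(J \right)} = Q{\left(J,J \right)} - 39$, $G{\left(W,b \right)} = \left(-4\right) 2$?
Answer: $168$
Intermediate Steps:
$Q{\left(K,q \right)} = -9 + q$
$G{\left(W,b \right)} = -8$
$n{\left(J \right)} = -48 + J$ ($n{\left(J \right)} = \left(-9 + J\right) - 39 = -48 + J$)
$f = -3$ ($f = -1 - 2 = -3$)
$f n{\left(G{\left(8,3 \right)} \right)} = - 3 \left(-48 - 8\right) = \left(-3\right) \left(-56\right) = 168$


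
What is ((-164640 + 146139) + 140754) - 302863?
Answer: -180610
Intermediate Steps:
((-164640 + 146139) + 140754) - 302863 = (-18501 + 140754) - 302863 = 122253 - 302863 = -180610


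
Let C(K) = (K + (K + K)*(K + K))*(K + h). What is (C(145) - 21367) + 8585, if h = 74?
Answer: 18436873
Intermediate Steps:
C(K) = (74 + K)*(K + 4*K²) (C(K) = (K + (K + K)*(K + K))*(K + 74) = (K + (2*K)*(2*K))*(74 + K) = (K + 4*K²)*(74 + K) = (74 + K)*(K + 4*K²))
(C(145) - 21367) + 8585 = (145*(74 + 4*145² + 297*145) - 21367) + 8585 = (145*(74 + 4*21025 + 43065) - 21367) + 8585 = (145*(74 + 84100 + 43065) - 21367) + 8585 = (145*127239 - 21367) + 8585 = (18449655 - 21367) + 8585 = 18428288 + 8585 = 18436873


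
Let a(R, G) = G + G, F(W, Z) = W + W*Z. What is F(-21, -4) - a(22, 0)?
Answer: 63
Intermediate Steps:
a(R, G) = 2*G
F(-21, -4) - a(22, 0) = -21*(1 - 4) - 2*0 = -21*(-3) - 1*0 = 63 + 0 = 63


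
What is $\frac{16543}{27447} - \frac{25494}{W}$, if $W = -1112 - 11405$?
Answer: $\frac{906802549}{343554099} \approx 2.6395$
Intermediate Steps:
$W = -12517$
$\frac{16543}{27447} - \frac{25494}{W} = \frac{16543}{27447} - \frac{25494}{-12517} = 16543 \cdot \frac{1}{27447} - - \frac{25494}{12517} = \frac{16543}{27447} + \frac{25494}{12517} = \frac{906802549}{343554099}$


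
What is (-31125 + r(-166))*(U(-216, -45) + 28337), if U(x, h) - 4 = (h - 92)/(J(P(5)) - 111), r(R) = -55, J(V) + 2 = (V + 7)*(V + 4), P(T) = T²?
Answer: -144037743608/163 ≈ -8.8367e+8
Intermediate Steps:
J(V) = -2 + (4 + V)*(7 + V) (J(V) = -2 + (V + 7)*(V + 4) = -2 + (7 + V)*(4 + V) = -2 + (4 + V)*(7 + V))
U(x, h) = 3168/815 + h/815 (U(x, h) = 4 + (h - 92)/((26 + (5²)² + 11*5²) - 111) = 4 + (-92 + h)/((26 + 25² + 11*25) - 111) = 4 + (-92 + h)/((26 + 625 + 275) - 111) = 4 + (-92 + h)/(926 - 111) = 4 + (-92 + h)/815 = 4 + (-92 + h)*(1/815) = 4 + (-92/815 + h/815) = 3168/815 + h/815)
(-31125 + r(-166))*(U(-216, -45) + 28337) = (-31125 - 55)*((3168/815 + (1/815)*(-45)) + 28337) = -31180*((3168/815 - 9/163) + 28337) = -31180*(3123/815 + 28337) = -31180*23097778/815 = -144037743608/163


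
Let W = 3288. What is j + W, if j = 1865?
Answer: 5153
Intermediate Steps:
j + W = 1865 + 3288 = 5153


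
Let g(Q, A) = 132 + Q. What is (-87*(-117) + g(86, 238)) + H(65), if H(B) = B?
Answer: 10462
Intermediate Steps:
(-87*(-117) + g(86, 238)) + H(65) = (-87*(-117) + (132 + 86)) + 65 = (10179 + 218) + 65 = 10397 + 65 = 10462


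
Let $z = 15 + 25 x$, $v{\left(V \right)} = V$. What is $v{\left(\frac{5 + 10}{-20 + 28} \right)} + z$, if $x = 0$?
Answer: $\frac{135}{8} \approx 16.875$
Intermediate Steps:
$z = 15$ ($z = 15 + 25 \cdot 0 = 15 + 0 = 15$)
$v{\left(\frac{5 + 10}{-20 + 28} \right)} + z = \frac{5 + 10}{-20 + 28} + 15 = \frac{15}{8} + 15 = \frac{135}{8}$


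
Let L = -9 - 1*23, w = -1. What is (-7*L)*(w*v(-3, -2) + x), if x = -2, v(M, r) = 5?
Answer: -1568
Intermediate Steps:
L = -32 (L = -9 - 23 = -32)
(-7*L)*(w*v(-3, -2) + x) = (-7*(-32))*(-1*5 - 2) = 224*(-5 - 2) = 224*(-7) = -1568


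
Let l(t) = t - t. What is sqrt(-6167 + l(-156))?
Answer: I*sqrt(6167) ≈ 78.53*I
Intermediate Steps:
l(t) = 0
sqrt(-6167 + l(-156)) = sqrt(-6167 + 0) = sqrt(-6167) = I*sqrt(6167)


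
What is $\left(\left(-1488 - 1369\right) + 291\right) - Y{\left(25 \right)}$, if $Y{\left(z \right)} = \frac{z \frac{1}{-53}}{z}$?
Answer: $- \frac{135997}{53} \approx -2566.0$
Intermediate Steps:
$Y{\left(z \right)} = - \frac{1}{53}$ ($Y{\left(z \right)} = \frac{z \left(- \frac{1}{53}\right)}{z} = \frac{\left(- \frac{1}{53}\right) z}{z} = - \frac{1}{53}$)
$\left(\left(-1488 - 1369\right) + 291\right) - Y{\left(25 \right)} = \left(\left(-1488 - 1369\right) + 291\right) - - \frac{1}{53} = \left(-2857 + 291\right) + \frac{1}{53} = -2566 + \frac{1}{53} = - \frac{135997}{53}$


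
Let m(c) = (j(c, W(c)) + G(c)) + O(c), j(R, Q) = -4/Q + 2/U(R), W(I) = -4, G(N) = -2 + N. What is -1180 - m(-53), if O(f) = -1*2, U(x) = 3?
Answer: -3374/3 ≈ -1124.7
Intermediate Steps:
O(f) = -2
j(R, Q) = ⅔ - 4/Q (j(R, Q) = -4/Q + 2/3 = -4/Q + 2*(⅓) = -4/Q + ⅔ = ⅔ - 4/Q)
m(c) = -7/3 + c (m(c) = ((⅔ - 4/(-4)) + (-2 + c)) - 2 = ((⅔ - 4*(-¼)) + (-2 + c)) - 2 = ((⅔ + 1) + (-2 + c)) - 2 = (5/3 + (-2 + c)) - 2 = (-⅓ + c) - 2 = -7/3 + c)
-1180 - m(-53) = -1180 - (-7/3 - 53) = -1180 - 1*(-166/3) = -1180 + 166/3 = -3374/3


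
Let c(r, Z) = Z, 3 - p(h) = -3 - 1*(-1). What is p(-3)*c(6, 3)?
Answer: 15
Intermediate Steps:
p(h) = 5 (p(h) = 3 - (-3 - 1*(-1)) = 3 - (-3 + 1) = 3 - 1*(-2) = 3 + 2 = 5)
p(-3)*c(6, 3) = 5*3 = 15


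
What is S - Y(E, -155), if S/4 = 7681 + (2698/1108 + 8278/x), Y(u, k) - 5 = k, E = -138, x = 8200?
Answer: 8769812403/283925 ≈ 30888.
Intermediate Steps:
Y(u, k) = 5 + k
S = 8727223653/283925 (S = 4*(7681 + (2698/1108 + 8278/8200)) = 4*(7681 + (2698*(1/1108) + 8278*(1/8200))) = 4*(7681 + (1349/554 + 4139/4100)) = 4*(7681 + 3911953/1135700) = 4*(8727223653/1135700) = 8727223653/283925 ≈ 30738.)
S - Y(E, -155) = 8727223653/283925 - (5 - 155) = 8727223653/283925 - 1*(-150) = 8727223653/283925 + 150 = 8769812403/283925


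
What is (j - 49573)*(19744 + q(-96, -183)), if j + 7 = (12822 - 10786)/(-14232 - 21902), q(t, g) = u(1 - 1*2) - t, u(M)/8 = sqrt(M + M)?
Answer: -17771935499520/18067 - 7166103024*I*sqrt(2)/18067 ≈ -9.8367e+8 - 5.6093e+5*I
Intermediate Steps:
u(M) = 8*sqrt(2)*sqrt(M) (u(M) = 8*sqrt(M + M) = 8*sqrt(2*M) = 8*(sqrt(2)*sqrt(M)) = 8*sqrt(2)*sqrt(M))
q(t, g) = -t + 8*I*sqrt(2) (q(t, g) = 8*sqrt(2)*sqrt(1 - 1*2) - t = 8*sqrt(2)*sqrt(1 - 2) - t = 8*sqrt(2)*sqrt(-1) - t = 8*sqrt(2)*I - t = 8*I*sqrt(2) - t = -t + 8*I*sqrt(2))
j = -127487/18067 (j = -7 + (12822 - 10786)/(-14232 - 21902) = -7 + 2036/(-36134) = -7 + 2036*(-1/36134) = -7 - 1018/18067 = -127487/18067 ≈ -7.0563)
(j - 49573)*(19744 + q(-96, -183)) = (-127487/18067 - 49573)*(19744 + (-1*(-96) + 8*I*sqrt(2))) = -895762878*(19744 + (96 + 8*I*sqrt(2)))/18067 = -895762878*(19840 + 8*I*sqrt(2))/18067 = -17771935499520/18067 - 7166103024*I*sqrt(2)/18067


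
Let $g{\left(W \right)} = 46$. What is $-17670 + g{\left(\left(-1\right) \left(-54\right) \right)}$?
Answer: $-17624$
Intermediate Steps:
$-17670 + g{\left(\left(-1\right) \left(-54\right) \right)} = -17670 + 46 = -17624$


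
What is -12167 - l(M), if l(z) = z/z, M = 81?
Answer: -12168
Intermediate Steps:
l(z) = 1
-12167 - l(M) = -12167 - 1*1 = -12167 - 1 = -12168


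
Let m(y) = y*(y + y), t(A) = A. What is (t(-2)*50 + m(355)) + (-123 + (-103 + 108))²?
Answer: 265874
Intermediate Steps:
m(y) = 2*y² (m(y) = y*(2*y) = 2*y²)
(t(-2)*50 + m(355)) + (-123 + (-103 + 108))² = (-2*50 + 2*355²) + (-123 + (-103 + 108))² = (-100 + 2*126025) + (-123 + 5)² = (-100 + 252050) + (-118)² = 251950 + 13924 = 265874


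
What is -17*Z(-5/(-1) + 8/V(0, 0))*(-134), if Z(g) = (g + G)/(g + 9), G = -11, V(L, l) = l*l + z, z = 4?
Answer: -1139/2 ≈ -569.50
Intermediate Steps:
V(L, l) = 4 + l**2 (V(L, l) = l*l + 4 = l**2 + 4 = 4 + l**2)
Z(g) = (-11 + g)/(9 + g) (Z(g) = (g - 11)/(g + 9) = (-11 + g)/(9 + g))
-17*Z(-5/(-1) + 8/V(0, 0))*(-134) = -17*(-11 + (-5/(-1) + 8/(4 + 0**2)))/(9 + (-5/(-1) + 8/(4 + 0**2)))*(-134) = -17*(-11 + (-5*(-1) + 8/(4 + 0)))/(9 + (-5*(-1) + 8/(4 + 0)))*(-134) = -17*(-11 + (5 + 8/4))/(9 + (5 + 8/4))*(-134) = -17*(-11 + (5 + 8*(1/4)))/(9 + (5 + 8*(1/4)))*(-134) = -17*(-11 + (5 + 2))/(9 + (5 + 2))*(-134) = -17*(-11 + 7)/(9 + 7)*(-134) = -17*(-4)/16*(-134) = -17*(-1/4)*(-134) = (17/4)*(-134) = -1139/2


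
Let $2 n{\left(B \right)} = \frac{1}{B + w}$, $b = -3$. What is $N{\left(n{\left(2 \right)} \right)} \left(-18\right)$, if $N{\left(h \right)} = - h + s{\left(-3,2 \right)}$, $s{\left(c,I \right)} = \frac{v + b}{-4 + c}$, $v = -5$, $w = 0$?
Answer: $- \frac{225}{14} \approx -16.071$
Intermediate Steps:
$s{\left(c,I \right)} = - \frac{8}{-4 + c}$ ($s{\left(c,I \right)} = \frac{-5 - 3}{-4 + c} = - \frac{8}{-4 + c}$)
$n{\left(B \right)} = \frac{1}{2 B}$ ($n{\left(B \right)} = \frac{1}{2 \left(B + 0\right)} = \frac{1}{2 B}$)
$N{\left(h \right)} = \frac{8}{7} - h$ ($N{\left(h \right)} = - h - \frac{8}{-4 - 3} = - h - \frac{8}{-7} = - h - - \frac{8}{7} = - h + \frac{8}{7} = \frac{8}{7} - h$)
$N{\left(n{\left(2 \right)} \right)} \left(-18\right) = \left(\frac{8}{7} - \frac{1}{2 \cdot 2}\right) \left(-18\right) = \left(\frac{8}{7} - \frac{1}{2} \cdot \frac{1}{2}\right) \left(-18\right) = \left(\frac{8}{7} - \frac{1}{4}\right) \left(-18\right) = \frac{25}{28} \left(-18\right) = - \frac{225}{14}$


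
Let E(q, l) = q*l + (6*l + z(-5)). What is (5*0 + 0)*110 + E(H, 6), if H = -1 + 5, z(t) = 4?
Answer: 64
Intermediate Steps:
H = 4
E(q, l) = 4 + 6*l + l*q (E(q, l) = q*l + (6*l + 4) = l*q + (4 + 6*l) = 4 + 6*l + l*q)
(5*0 + 0)*110 + E(H, 6) = (5*0 + 0)*110 + (4 + 6*6 + 6*4) = (0 + 0)*110 + (4 + 36 + 24) = 0*110 + 64 = 0 + 64 = 64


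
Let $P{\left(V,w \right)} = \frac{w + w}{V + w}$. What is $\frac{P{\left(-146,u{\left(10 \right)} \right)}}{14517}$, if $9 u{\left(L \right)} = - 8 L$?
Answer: $\frac{80}{10118349} \approx 7.9064 \cdot 10^{-6}$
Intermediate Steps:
$u{\left(L \right)} = - \frac{8 L}{9}$ ($u{\left(L \right)} = \frac{\left(-8\right) L}{9} = - \frac{8 L}{9}$)
$P{\left(V,w \right)} = \frac{2 w}{V + w}$
$\frac{P{\left(-146,u{\left(10 \right)} \right)}}{14517} = \frac{2 \left(\left(- \frac{8}{9}\right) 10\right) \frac{1}{-146 - \frac{80}{9}}}{14517} = 2 \left(- \frac{80}{9}\right) \frac{1}{-146 - \frac{80}{9}} \cdot \frac{1}{14517} = 2 \left(- \frac{80}{9}\right) \frac{1}{- \frac{1394}{9}} \cdot \frac{1}{14517} = 2 \left(- \frac{80}{9}\right) \left(- \frac{9}{1394}\right) \frac{1}{14517} = \frac{80}{697} \cdot \frac{1}{14517} = \frac{80}{10118349}$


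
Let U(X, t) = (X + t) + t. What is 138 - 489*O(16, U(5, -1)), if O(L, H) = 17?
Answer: -8175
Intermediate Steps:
U(X, t) = X + 2*t
138 - 489*O(16, U(5, -1)) = 138 - 489*17 = 138 - 8313 = -8175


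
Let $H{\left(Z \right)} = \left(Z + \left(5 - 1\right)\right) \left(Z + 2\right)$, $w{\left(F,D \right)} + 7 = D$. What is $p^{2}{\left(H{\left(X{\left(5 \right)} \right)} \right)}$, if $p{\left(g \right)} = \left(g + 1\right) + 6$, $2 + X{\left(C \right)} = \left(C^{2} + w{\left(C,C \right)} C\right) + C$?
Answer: $199809$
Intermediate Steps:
$w{\left(F,D \right)} = -7 + D$
$X{\left(C \right)} = -2 + C + C^{2} + C \left(-7 + C\right)$ ($X{\left(C \right)} = -2 + \left(\left(C^{2} + \left(-7 + C\right) C\right) + C\right) = -2 + \left(\left(C^{2} + C \left(-7 + C\right)\right) + C\right) = -2 + \left(C + C^{2} + C \left(-7 + C\right)\right) = -2 + C + C^{2} + C \left(-7 + C\right)$)
$H{\left(Z \right)} = \left(2 + Z\right) \left(4 + Z\right)$ ($H{\left(Z \right)} = \left(Z + \left(5 - 1\right)\right) \left(2 + Z\right) = \left(Z + 4\right) \left(2 + Z\right) = \left(4 + Z\right) \left(2 + Z\right) = \left(2 + Z\right) \left(4 + Z\right)$)
$p{\left(g \right)} = 7 + g$ ($p{\left(g \right)} = \left(1 + g\right) + 6 = 7 + g$)
$p^{2}{\left(H{\left(X{\left(5 \right)} \right)} \right)} = \left(7 + \left(8 + \left(-2 - 30 + 2 \cdot 5^{2}\right)^{2} + 6 \left(-2 - 30 + 2 \cdot 5^{2}\right)\right)\right)^{2} = \left(7 + \left(8 + \left(-2 - 30 + 2 \cdot 25\right)^{2} + 6 \left(-2 - 30 + 2 \cdot 25\right)\right)\right)^{2} = \left(7 + \left(8 + \left(-2 - 30 + 50\right)^{2} + 6 \left(-2 - 30 + 50\right)\right)\right)^{2} = \left(7 + \left(8 + 18^{2} + 6 \cdot 18\right)\right)^{2} = \left(7 + \left(8 + 324 + 108\right)\right)^{2} = \left(7 + 440\right)^{2} = 447^{2} = 199809$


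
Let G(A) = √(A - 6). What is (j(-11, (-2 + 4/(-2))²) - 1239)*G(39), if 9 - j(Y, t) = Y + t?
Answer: -1235*√33 ≈ -7094.5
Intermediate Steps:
G(A) = √(-6 + A)
j(Y, t) = 9 - Y - t (j(Y, t) = 9 - (Y + t) = 9 + (-Y - t) = 9 - Y - t)
(j(-11, (-2 + 4/(-2))²) - 1239)*G(39) = ((9 - 1*(-11) - (-2 + 4/(-2))²) - 1239)*√(-6 + 39) = ((9 + 11 - (-2 + 4*(-½))²) - 1239)*√33 = ((9 + 11 - (-2 - 2)²) - 1239)*√33 = ((9 + 11 - 1*(-4)²) - 1239)*√33 = ((9 + 11 - 1*16) - 1239)*√33 = ((9 + 11 - 16) - 1239)*√33 = (4 - 1239)*√33 = -1235*√33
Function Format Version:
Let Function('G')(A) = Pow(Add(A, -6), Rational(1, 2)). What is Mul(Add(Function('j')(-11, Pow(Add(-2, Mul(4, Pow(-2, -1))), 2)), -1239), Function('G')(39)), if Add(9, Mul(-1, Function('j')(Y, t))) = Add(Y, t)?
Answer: Mul(-1235, Pow(33, Rational(1, 2))) ≈ -7094.5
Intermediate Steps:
Function('G')(A) = Pow(Add(-6, A), Rational(1, 2))
Function('j')(Y, t) = Add(9, Mul(-1, Y), Mul(-1, t)) (Function('j')(Y, t) = Add(9, Mul(-1, Add(Y, t))) = Add(9, Add(Mul(-1, Y), Mul(-1, t))) = Add(9, Mul(-1, Y), Mul(-1, t)))
Mul(Add(Function('j')(-11, Pow(Add(-2, Mul(4, Pow(-2, -1))), 2)), -1239), Function('G')(39)) = Mul(Add(Add(9, Mul(-1, -11), Mul(-1, Pow(Add(-2, Mul(4, Pow(-2, -1))), 2))), -1239), Pow(Add(-6, 39), Rational(1, 2))) = Mul(Add(Add(9, 11, Mul(-1, Pow(Add(-2, Mul(4, Rational(-1, 2))), 2))), -1239), Pow(33, Rational(1, 2))) = Mul(Add(Add(9, 11, Mul(-1, Pow(Add(-2, -2), 2))), -1239), Pow(33, Rational(1, 2))) = Mul(Add(Add(9, 11, Mul(-1, Pow(-4, 2))), -1239), Pow(33, Rational(1, 2))) = Mul(Add(Add(9, 11, Mul(-1, 16)), -1239), Pow(33, Rational(1, 2))) = Mul(Add(Add(9, 11, -16), -1239), Pow(33, Rational(1, 2))) = Mul(Add(4, -1239), Pow(33, Rational(1, 2))) = Mul(-1235, Pow(33, Rational(1, 2)))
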